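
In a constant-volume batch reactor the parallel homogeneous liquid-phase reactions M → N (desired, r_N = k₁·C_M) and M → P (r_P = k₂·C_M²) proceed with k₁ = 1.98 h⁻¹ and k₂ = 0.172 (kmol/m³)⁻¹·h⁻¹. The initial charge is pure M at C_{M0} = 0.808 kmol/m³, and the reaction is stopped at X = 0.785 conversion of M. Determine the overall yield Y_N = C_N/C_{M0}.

C_M = C_{M0}(1−X) = 0.1737 kmol/m³.
Along a PFR/batch, dC_N/dC_M = −r_N/(r_N+r_P) = −k₁/(k₁+k₂·C_M).
Integrating from C_{M0} to C_M: C_N = (1.98/0.172)·ln[(1.98+0.172·0.808)/(1.98+0.172·0.174)] = 11.51·ln(2.119/2.010) = 0.6085 kmol/m³.
Y_N = C_N/C_{M0} = 0.6085/0.808 = 0.753.

0.753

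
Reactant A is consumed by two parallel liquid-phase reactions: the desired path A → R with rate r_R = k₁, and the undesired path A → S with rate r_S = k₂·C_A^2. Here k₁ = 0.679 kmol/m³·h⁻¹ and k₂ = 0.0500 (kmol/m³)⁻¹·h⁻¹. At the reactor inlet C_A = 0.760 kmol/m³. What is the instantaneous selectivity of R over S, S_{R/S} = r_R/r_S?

S_{R/S} = r_R/r_S = (k₁)/(k₂·C_A^2) = (k₁/k₂)·C_A^-2.
= (0.679) / (0.0500×0.7600^2) = 0.6790/0.02888 = 23.5.

23.5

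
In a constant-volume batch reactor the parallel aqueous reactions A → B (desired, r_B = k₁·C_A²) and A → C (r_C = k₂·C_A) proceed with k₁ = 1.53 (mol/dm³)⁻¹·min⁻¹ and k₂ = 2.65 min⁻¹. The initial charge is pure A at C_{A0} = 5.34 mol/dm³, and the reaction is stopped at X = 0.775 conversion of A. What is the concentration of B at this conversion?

2.61 mol/dm³

C_A = C_{A0}(1−X) = 1.201 mol/dm³.
Along a PFR/batch, dC_C/dC_A = −r_C/(r_B+r_C) = −k₂/(k₂+k₁·C_A).
Integrating from C_{A0} to C_A: C_C = (2.65/1.53)·ln[(2.65+1.53·5.34)/(2.65+1.53·1.20)] = 1.732·ln(10.82/4.488) = 1.524 mol/dm³.
Then C_B = (C_{A0}−C_A) − C_C = 4.139 − 1.524 = 2.614 mol/dm³.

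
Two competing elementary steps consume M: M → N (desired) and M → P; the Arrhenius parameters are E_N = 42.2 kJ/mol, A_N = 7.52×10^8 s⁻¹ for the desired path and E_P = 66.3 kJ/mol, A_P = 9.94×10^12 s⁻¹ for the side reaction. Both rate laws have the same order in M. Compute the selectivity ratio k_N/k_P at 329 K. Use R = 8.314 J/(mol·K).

k_N/k_P = (A_N/A_P)·exp[−(E_N−E_P)/(RT)] = (A_N/A_P)·exp[(E_P−E_N)/(RT)].
(E_P−E_N)/(RT) = (66.3−42.2)×10³/(8.314×329) = 24100/2735 = 8.811.
k_N/k_P = (7.52×10^8/9.94×10^12)·exp(8.811) = 7.565×10^-5 × 6706 = 0.507.
Since E_N < E_P, lowering the temperature improves selectivity toward N.

0.507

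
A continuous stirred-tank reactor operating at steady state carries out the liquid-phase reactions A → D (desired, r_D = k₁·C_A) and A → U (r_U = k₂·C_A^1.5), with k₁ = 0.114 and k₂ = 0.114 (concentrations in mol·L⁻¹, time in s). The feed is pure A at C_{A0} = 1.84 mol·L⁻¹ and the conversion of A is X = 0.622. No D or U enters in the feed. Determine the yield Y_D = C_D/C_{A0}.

0.339

Exit C_A = C_{A0}(1−X) = 1.84×0.378 = 0.6955 mol·L⁻¹.
A CSTR operates uniformly at the exit composition, giving r_D = 0.07929 and r_U = 0.06613 (each k·C_A^n at C_A = 0.6955).
Fraction of consumed A going to D: r_D/(r_D+r_U) = 0.5453.
C_D = 0.5453·C_{A0}·X = 0.5453×1.84×0.622 = 0.624 mol·L⁻¹; Y_D = C_D/C_{A0} = 0.339.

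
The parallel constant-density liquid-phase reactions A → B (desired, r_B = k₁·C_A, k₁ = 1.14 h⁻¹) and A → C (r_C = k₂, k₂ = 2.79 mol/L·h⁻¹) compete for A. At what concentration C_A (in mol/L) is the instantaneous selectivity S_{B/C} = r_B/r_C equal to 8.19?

S_{B/C} = (k₁/k₂)·C_A ⇒ C_A = S·k₂/k₁.
= 8.19×2.79/1.14 = 20.0 mol/L.

20.0 mol/L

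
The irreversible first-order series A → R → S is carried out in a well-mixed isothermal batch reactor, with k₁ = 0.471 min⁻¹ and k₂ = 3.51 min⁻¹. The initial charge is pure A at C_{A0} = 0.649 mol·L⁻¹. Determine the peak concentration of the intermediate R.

0.0638 mol·L⁻¹

At the optimum, C_{R,max}/C_{A0} = (k₁/k₂)^[k₂/(k₂−k₁)].
= (0.471/3.51)^(3.51/(3.51−0.471)) = (0.1342)^(1.155) = 0.09829.
C_{R,max} = 0.09829×0.649 = 0.0638 mol·L⁻¹.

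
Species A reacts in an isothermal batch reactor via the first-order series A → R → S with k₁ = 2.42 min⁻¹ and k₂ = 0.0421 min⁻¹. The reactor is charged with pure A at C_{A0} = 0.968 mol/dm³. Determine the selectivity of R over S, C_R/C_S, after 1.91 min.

15.2

For first-order series with pure A initially, C_R(t) = k₁C_{A0}/(k₂−k₁)·(e^(−k₁t) − e^(−k₂t)).
e^(−k₁t) = e^(−2.42×1.91) = e^(−4.622) = 0.009831; e^(−k₂t) = e^(−0.08041) = 0.9227.
C_R = 2.42×0.968/(0.0421−2.42) × (0.009831−0.9227) = (-0.9851)×(-0.9129) = 0.8993 mol/dm³.
C_A = C_{A0}e^(−k₁t) = 0.009517 mol/dm³, so C_S = C_{A0}−C_A−C_R = 0.05915 mol/dm³; C_R/C_S = 15.2.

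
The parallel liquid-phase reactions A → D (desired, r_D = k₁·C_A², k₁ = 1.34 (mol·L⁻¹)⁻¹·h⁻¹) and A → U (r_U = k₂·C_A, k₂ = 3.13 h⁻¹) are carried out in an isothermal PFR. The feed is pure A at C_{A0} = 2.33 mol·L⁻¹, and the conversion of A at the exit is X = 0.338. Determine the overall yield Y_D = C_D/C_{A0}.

0.153

C_A = C_{A0}(1−X) = 1.542 mol·L⁻¹.
Along a PFR/batch, dC_U/dC_A = −r_U/(r_D+r_U) = −k₂/(k₂+k₁·C_A).
Integrating from C_{A0} to C_A: C_U = (3.13/1.34)·ln[(3.13+1.34·2.33)/(3.13+1.34·1.54)] = 2.336·ln(6.252/5.197) = 0.4318 mol·L⁻¹.
Then C_D = (C_{A0}−C_A) − C_U = 0.7875 − 0.4318 = 0.3557 mol·L⁻¹.
Y_D = C_D/C_{A0} = 0.3557/2.33 = 0.153.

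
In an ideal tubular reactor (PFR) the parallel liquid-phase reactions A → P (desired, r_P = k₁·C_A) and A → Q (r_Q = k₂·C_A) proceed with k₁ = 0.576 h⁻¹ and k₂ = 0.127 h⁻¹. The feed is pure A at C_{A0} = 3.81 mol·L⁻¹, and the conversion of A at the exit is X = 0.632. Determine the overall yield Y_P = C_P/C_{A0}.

0.518

C_A = C_{A0}(1−X) = 1.402 mol·L⁻¹.
Both paths are first order in A, so the instantaneous fraction to P is constant: dC_P/d(−C_A) = k₁/(k₁+k₂) = 0.8193.
C_P = 0.8193·(C_{A0}−C_A) = 0.8193×2.408 = 1.97 mol·L⁻¹.
Y_P = C_P/C_{A0} = 1.973/3.81 = 0.518.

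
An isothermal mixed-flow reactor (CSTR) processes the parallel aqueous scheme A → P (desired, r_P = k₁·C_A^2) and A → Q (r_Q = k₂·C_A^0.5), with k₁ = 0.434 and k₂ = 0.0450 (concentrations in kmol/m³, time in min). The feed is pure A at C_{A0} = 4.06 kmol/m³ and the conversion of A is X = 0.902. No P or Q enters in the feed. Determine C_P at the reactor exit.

Exit C_A = C_{A0}(1−X) = 4.06×0.0980 = 0.3979 kmol/m³.
Rates in a CSTR are evaluated at the outlet concentration: r_P = 0.434×0.3979^2 = 0.06871, r_Q = 0.0450×0.3979^0.5 = 0.02838.
Fraction of consumed A going to P: r_P/(r_P+r_Q) = 0.7076.
C_P = 0.7076·C_{A0}·X = 0.7076×4.06×0.902 = 2.59 kmol/m³.

2.59 kmol/m³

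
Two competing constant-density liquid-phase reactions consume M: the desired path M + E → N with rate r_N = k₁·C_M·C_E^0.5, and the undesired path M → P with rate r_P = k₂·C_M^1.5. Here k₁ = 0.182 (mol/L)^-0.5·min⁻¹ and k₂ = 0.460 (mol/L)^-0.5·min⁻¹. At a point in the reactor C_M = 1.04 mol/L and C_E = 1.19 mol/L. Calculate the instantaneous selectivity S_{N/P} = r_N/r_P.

0.423

S_{N/P} = r_N/r_P = (k₁·C_M·C_E^0.5)/(k₂·C_M^1.5) = (k₁/k₂)·C_M^-0.5·C_E^0.5.
= (0.182×1.040×1.190^0.5) / (0.460×1.040^1.5) = 0.2065/0.4879 = 0.423.
The undesired path is higher order in M, so low C_M (CSTR or dilute feed) favours N.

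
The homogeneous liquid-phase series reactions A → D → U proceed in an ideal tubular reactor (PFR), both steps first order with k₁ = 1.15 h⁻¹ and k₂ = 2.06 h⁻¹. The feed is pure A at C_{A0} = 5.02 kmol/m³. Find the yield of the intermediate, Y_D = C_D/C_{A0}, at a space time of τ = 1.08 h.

The intermediate concentration in a first-order A→B→C sequence is C_D = k₁C_{A0}(e^(−k₁τ) − e^(−k₂τ))/(k₂−k₁).
e^(−k₁τ) = e^(−1.15×1.08) = e^(−1.242) = 0.2888; e^(−k₂τ) = e^(−2.225) = 0.1081.
C_D = 1.15×5.02/(2.06−1.15) × (0.2888−0.1081) = 6.344×0.1807 = 1.146 kmol/m³.
Y_D = C_D/C_{A0} = 1.146/5.02 = 0.228.

0.228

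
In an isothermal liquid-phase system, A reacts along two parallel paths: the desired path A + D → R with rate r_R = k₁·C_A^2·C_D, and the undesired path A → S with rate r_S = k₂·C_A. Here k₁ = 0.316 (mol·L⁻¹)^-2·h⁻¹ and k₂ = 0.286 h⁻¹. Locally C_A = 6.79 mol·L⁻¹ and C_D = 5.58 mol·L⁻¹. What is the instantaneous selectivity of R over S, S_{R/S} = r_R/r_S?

S_{R/S} = r_R/r_S = (k₁·C_A^2·C_D)/(k₂·C_A) = (k₁/k₂)·C_A·C_D.
= (0.316×6.790^2×5.580) / (0.286×6.790) = 81.29/1.942 = 41.9.
Since the desired path is higher order in A, keeping C_A high (PFR or concentrated feed) favours R.

41.9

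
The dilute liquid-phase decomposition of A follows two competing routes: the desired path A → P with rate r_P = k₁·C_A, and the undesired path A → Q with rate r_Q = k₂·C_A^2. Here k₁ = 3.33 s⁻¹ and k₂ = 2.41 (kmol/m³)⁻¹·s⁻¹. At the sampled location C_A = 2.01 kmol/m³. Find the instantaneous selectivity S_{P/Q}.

S_{P/Q} = r_P/r_Q = (k₁·C_A)/(k₂·C_A^2) = (k₁/k₂)·C_A⁻¹.
= (3.33×2.010) / (2.41×2.010^2) = 6.693/9.737 = 0.687.
The undesired path is higher order in A, so low C_A (CSTR or dilute feed) favours P.

0.687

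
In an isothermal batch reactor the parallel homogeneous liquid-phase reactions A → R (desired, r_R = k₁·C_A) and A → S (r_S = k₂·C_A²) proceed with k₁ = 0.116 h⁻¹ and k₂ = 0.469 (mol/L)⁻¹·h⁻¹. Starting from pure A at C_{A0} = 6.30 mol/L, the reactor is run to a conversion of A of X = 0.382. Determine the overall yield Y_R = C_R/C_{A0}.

C_A = C_{A0}(1−X) = 3.893 mol/L.
Along a PFR/batch, dC_R/dC_A = −r_R/(r_R+r_S) = −k₁/(k₁+k₂·C_A).
Integrating from C_{A0} to C_A: C_R = (0.116/0.469)·ln[(0.116+0.469·6.30)/(0.116+0.469·3.89)] = 0.2473·ln(3.071/1.942) = 0.1133 mol/L.
Y_R = C_R/C_{A0} = 0.1133/6.30 = 0.0180.

0.0180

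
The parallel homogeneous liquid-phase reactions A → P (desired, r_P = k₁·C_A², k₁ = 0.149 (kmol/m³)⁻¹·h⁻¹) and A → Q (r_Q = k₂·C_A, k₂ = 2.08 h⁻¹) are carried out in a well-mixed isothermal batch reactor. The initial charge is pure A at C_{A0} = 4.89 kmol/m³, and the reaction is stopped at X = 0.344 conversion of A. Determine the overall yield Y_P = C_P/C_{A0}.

C_A = C_{A0}(1−X) = 3.208 kmol/m³.
Along a PFR/batch, dC_Q/dC_A = −r_Q/(r_P+r_Q) = −k₂/(k₂+k₁·C_A).
Integrating from C_{A0} to C_A: C_Q = (2.08/0.149)·ln[(2.08+0.149·4.89)/(2.08+0.149·3.21)] = 13.96·ln(2.809/2.558) = 1.305 kmol/m³.
Then C_P = (C_{A0}−C_A) − C_Q = 1.682 − 1.305 = 0.3773 kmol/m³.
Y_P = C_P/C_{A0} = 0.3773/4.89 = 0.0771.

0.0771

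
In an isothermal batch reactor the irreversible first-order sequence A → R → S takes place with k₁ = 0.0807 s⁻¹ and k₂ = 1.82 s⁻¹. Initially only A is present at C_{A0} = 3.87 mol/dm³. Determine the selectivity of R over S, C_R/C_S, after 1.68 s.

The intermediate concentration in a first-order A→B→C sequence is C_R = k₁C_{A0}(e^(−k₁t) − e^(−k₂t))/(k₂−k₁).
e^(−k₁t) = e^(−0.0807×1.68) = e^(−0.1356) = 0.8732; e^(−k₂t) = e^(−3.058) = 0.04700.
C_R = 0.0807×3.87/(1.82−0.0807) × (0.8732−0.04700) = 0.1796×0.8262 = 0.1484 mol/dm³.
C_A = C_{A0}e^(−k₁t) = 3.379 mol/dm³, so C_S = C_{A0}−C_A−C_R = 0.3423 mol/dm³; C_R/C_S = 0.433.

0.433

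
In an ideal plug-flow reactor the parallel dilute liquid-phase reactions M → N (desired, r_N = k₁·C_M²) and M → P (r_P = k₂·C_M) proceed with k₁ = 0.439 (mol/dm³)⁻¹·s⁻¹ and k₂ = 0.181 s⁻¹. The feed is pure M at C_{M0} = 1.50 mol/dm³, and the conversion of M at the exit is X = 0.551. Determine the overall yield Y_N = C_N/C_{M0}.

C_M = C_{M0}(1−X) = 0.6735 mol/dm³.
Along a PFR/batch, dC_P/dC_M = −r_P/(r_N+r_P) = −k₂/(k₂+k₁·C_M).
Integrating from C_{M0} to C_M: C_P = (0.181/0.439)·ln[(0.181+0.439·1.50)/(0.181+0.439·0.673)] = 0.4123·ln(0.8395/0.4767) = 0.2334 mol/dm³.
Then C_N = (C_{M0}−C_M) − C_P = 0.8265 − 0.2334 = 0.5931 mol/dm³.
Y_N = C_N/C_{M0} = 0.5931/1.50 = 0.395.

0.395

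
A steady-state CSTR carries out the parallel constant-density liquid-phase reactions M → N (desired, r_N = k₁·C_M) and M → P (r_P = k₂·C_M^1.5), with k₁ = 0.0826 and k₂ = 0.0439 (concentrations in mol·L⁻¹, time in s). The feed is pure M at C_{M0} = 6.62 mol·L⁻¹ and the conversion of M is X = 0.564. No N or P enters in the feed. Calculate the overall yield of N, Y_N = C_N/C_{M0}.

0.296

Exit C_M = C_{M0}(1−X) = 6.62×0.436 = 2.886 mol·L⁻¹.
A CSTR operates uniformly at the exit composition, giving r_N = 0.2384 and r_P = 0.2153 (each k·C_M^n at C_M = 2.886).
Fraction of consumed M going to N: r_N/(r_N+r_P) = 0.5255.
C_N = 0.5255·C_{M0}·X = 0.5255×6.62×0.564 = 1.96 mol·L⁻¹; Y_N = C_N/C_{M0} = 0.296.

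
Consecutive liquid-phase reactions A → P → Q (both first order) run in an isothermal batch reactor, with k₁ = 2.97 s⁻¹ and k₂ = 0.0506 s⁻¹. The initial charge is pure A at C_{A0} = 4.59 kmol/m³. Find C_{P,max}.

4.28 kmol/m³

At the optimum, C_{P,max}/C_{A0} = (k₁/k₂)^[k₂/(k₂−k₁)].
= (2.97/0.0506)^(0.0506/(0.0506−2.97)) = (58.70)^(-0.01733) = 0.9318.
C_{P,max} = 0.9318×4.59 = 4.28 kmol/m³.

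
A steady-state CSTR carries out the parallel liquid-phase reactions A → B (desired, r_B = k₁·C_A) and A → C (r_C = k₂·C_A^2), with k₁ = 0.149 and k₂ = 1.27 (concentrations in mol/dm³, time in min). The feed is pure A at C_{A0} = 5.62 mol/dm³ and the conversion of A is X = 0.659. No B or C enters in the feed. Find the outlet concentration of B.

Exit C_A = C_{A0}(1−X) = 5.62×0.341 = 1.916 mol/dm³.
Rates in a CSTR are evaluated at the outlet concentration: r_B = 0.149×1.916 = 0.2855, r_C = 1.27×1.916^2 = 4.664.
Fraction of consumed A going to B: r_B/(r_B+r_C) = 0.05769.
C_B = 0.05769·C_{A0}·X = 0.05769×5.62×0.659 = 0.214 mol/dm³.

0.214 mol/dm³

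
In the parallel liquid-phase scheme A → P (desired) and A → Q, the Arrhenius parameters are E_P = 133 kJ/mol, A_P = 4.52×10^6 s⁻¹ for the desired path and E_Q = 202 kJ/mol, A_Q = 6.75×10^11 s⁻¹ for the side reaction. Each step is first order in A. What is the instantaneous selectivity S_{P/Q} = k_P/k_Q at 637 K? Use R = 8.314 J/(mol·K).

3.05

k_P/k_Q = (A_P/A_Q)·exp[−(E_P−E_Q)/(RT)] = (A_P/A_Q)·exp[(E_Q−E_P)/(RT)].
(E_Q−E_P)/(RT) = (202−133)×10³/(8.314×637) = 69000/5296 = 13.03.
k_P/k_Q = (4.52×10^6/6.75×10^11)·exp(13.03) = 6.696×10^-6 × 4.553×10^5 = 3.05.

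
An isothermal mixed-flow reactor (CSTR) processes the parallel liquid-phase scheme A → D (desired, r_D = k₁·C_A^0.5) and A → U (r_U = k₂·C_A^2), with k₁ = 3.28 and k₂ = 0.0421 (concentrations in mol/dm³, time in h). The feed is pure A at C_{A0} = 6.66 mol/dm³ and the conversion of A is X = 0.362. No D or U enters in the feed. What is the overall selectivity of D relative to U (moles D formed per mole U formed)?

8.90

Exit C_A = C_{A0}(1−X) = 6.66×0.638 = 4.249 mol/dm³.
A CSTR operates uniformly at the exit composition, giving r_D = 6.761 and r_U = 0.7601 (each k·C_A^n at C_A = 4.249).
Overall selectivity = C_D/C_U = r_Dτ/(r_Uτ) = r_D/r_U = 8.90.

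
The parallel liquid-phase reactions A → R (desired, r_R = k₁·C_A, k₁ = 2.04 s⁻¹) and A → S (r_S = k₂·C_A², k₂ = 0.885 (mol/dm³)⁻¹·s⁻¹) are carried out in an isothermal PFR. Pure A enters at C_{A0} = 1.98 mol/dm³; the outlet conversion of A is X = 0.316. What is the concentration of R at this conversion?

0.364 mol/dm³

C_A = C_{A0}(1−X) = 1.354 mol/dm³.
Along a PFR/batch, dC_R/dC_A = −r_R/(r_R+r_S) = −k₁/(k₁+k₂·C_A).
Integrating from C_{A0} to C_A: C_R = (2.04/0.885)·ln[(2.04+0.885·1.98)/(2.04+0.885·1.35)] = 2.305·ln(3.792/3.239) = 0.3638 mol/dm³.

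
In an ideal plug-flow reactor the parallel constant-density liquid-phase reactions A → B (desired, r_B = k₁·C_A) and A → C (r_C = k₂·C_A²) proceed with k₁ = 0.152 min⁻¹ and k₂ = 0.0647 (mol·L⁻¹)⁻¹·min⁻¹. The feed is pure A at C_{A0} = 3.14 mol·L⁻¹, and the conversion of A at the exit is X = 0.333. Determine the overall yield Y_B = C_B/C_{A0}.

0.158

C_A = C_{A0}(1−X) = 2.094 mol·L⁻¹.
Along a PFR/batch, dC_B/dC_A = −r_B/(r_B+r_C) = −k₁/(k₁+k₂·C_A).
Integrating from C_{A0} to C_A: C_B = (0.152/0.0647)·ln[(0.152+0.0647·3.14)/(0.152+0.0647·2.09)] = 2.349·ln(0.3552/0.2875) = 0.4964 mol·L⁻¹.
Y_B = C_B/C_{A0} = 0.4964/3.14 = 0.158.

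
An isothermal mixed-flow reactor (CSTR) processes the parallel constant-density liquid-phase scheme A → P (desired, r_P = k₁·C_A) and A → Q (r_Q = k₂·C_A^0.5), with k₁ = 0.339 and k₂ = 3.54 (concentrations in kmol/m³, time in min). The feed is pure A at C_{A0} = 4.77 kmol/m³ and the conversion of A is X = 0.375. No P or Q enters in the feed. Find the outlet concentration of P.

0.254 kmol/m³

Exit C_A = C_{A0}(1−X) = 4.77×0.625 = 2.981 kmol/m³.
In a CSTR the entire volume is at exit conditions, so r_P = 0.339×2.981 = 1.011 and r_Q = 3.54×2.981^0.5 = 6.112.
Fraction of consumed A going to P: r_P/(r_P+r_Q) = 0.1419.
C_P = 0.1419·C_{A0}·X = 0.1419×4.77×0.375 = 0.254 kmol/m³.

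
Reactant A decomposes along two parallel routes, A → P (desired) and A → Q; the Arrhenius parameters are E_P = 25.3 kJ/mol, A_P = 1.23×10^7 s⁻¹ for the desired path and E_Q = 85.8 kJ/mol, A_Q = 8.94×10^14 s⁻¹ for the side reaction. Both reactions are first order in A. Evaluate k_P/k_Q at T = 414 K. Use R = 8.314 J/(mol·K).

With equal orders, S_{P/Q} = k_P/k_Q = (A_P/A_Q)·exp[(E_Q−E_P)/(RT)].
(E_Q−E_P)/(RT) = (85.8−25.3)×10³/(8.314×414) = 60500/3442 = 17.58.
k_P/k_Q = (1.23×10^7/8.94×10^14)·exp(17.58) = 1.376×10^-8 × 4.301×10^7 = 0.592.

0.592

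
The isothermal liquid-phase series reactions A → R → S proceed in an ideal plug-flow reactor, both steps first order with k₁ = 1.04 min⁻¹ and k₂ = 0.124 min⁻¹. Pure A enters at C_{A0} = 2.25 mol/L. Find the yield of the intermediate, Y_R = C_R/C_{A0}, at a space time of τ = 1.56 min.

0.712

The intermediate concentration in a first-order A→B→C sequence is C_R = k₁C_{A0}(e^(−k₁τ) − e^(−k₂τ))/(k₂−k₁).
e^(−k₁τ) = e^(−1.04×1.56) = e^(−1.622) = 0.1974; e^(−k₂τ) = e^(−0.1934) = 0.8241.
C_R = 1.04×2.25/(0.124−1.04) × (0.1974−0.8241) = (-2.555)×(-0.6267) = 1.601 mol/L.
Y_R = C_R/C_{A0} = 1.601/2.25 = 0.712.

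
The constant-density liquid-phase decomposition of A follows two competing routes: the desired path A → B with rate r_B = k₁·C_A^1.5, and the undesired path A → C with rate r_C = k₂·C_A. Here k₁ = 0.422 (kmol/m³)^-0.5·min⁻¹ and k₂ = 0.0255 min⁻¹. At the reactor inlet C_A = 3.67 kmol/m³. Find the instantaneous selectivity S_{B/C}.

31.7

S_{B/C} = r_B/r_C = (k₁·C_A^1.5)/(k₂·C_A) = (k₁/k₂)·C_A^0.5.
= (0.422×3.670^1.5) / (0.0255×3.670) = 2.967/0.09358 = 31.7.
Since the desired path is higher order in A, keeping C_A high (PFR or concentrated feed) favours B.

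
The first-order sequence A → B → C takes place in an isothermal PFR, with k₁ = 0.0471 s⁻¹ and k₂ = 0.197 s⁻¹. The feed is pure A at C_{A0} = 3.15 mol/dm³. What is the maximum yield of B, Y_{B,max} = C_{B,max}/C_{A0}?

For a first-order series the maximum intermediate yield is C_{B,max}/C_{A0} = (k₁/k₂)^[k₂/(k₂−k₁)].
= (0.0471/0.197)^(0.197/(0.197−0.0471)) = (0.2391)^(1.314) = 0.1525.

0.153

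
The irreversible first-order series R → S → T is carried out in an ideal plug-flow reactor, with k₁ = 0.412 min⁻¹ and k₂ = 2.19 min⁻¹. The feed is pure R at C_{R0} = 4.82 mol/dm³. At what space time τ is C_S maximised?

0.940 min

For first-order series the maximum of C_S occurs at τ_opt = ln(k₂/k₁)/(k₂−k₁).
= ln(2.19/0.412)/(2.19−0.412) = ln(5.316)/1.778 = 1.671/1.778 = 0.940 min.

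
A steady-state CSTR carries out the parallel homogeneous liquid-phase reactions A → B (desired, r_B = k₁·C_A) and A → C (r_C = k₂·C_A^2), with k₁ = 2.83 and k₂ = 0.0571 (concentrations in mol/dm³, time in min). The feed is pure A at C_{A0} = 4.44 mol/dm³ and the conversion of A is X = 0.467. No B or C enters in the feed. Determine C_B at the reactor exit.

1.98 mol/dm³

Exit C_A = C_{A0}(1−X) = 4.44×0.533 = 2.367 mol/dm³.
In a CSTR the entire volume is at exit conditions, so r_B = 2.83×2.367 = 6.697 and r_C = 0.0571×2.367^2 = 0.3198.
Fraction of consumed A going to B: r_B/(r_B+r_C) = 0.9544.
C_B = 0.9544·C_{A0}·X = 0.9544×4.44×0.467 = 1.98 mol/dm³.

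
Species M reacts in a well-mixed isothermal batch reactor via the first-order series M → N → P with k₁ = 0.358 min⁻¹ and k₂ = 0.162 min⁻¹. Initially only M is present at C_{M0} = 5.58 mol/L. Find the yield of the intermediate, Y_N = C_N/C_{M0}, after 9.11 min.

0.348

Solving the coupled first-order balances gives C_N(t) = [k₁/(k₂−k₁)]·C_{M0}·(e^(−k₁t) − e^(−k₂t)).
e^(−k₁t) = e^(−0.358×9.11) = e^(−3.261) = 0.03834; e^(−k₂t) = e^(−1.476) = 0.2286.
C_N = 0.358×5.58/(0.162−0.358) × (0.03834−0.2286) = (-10.19)×(-0.1903) = 1.939 mol/L.
Y_N = C_N/C_{M0} = 1.939/5.58 = 0.348.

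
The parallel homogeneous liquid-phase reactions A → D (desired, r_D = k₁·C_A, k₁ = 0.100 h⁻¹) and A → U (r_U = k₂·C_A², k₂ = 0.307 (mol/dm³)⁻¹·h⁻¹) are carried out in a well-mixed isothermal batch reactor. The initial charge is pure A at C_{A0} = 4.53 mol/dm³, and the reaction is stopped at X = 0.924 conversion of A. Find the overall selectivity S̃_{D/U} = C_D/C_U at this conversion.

C_A = C_{A0}(1−X) = 0.3443 mol/dm³.
Along a PFR/batch, dC_D/dC_A = −r_D/(r_D+r_U) = −k₁/(k₁+k₂·C_A).
Integrating from C_{A0} to C_A: C_D = (0.100/0.307)·ln[(0.100+0.307·4.53)/(0.100+0.307·0.344)] = 0.3257·ln(1.491/0.2057) = 0.6452 mol/dm³.
C_U = (C_{A0}−C_A)−C_D = 3.541 mol/dm³; S̃_{D/U} = 0.6452/3.541 = 0.182.

0.182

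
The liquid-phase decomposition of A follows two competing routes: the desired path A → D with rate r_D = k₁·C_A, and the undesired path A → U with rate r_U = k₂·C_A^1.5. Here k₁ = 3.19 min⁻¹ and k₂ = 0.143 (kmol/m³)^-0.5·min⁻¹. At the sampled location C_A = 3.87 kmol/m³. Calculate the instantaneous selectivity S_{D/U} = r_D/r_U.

11.3

S_{D/U} = r_D/r_U = (k₁·C_A)/(k₂·C_A^1.5) = (k₁/k₂)·C_A^-0.5.
= (3.19×3.870) / (0.143×3.870^1.5) = 12.35/1.089 = 11.3.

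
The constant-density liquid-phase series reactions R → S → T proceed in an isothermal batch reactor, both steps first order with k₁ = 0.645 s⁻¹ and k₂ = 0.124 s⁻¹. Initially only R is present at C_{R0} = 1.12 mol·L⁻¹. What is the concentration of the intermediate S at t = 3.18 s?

0.756 mol·L⁻¹

Solving the coupled first-order balances gives C_S(t) = [k₁/(k₂−k₁)]·C_{R0}·(e^(−k₁t) − e^(−k₂t)).
e^(−k₁t) = e^(−0.645×3.18) = e^(−2.051) = 0.1286; e^(−k₂t) = e^(−0.3943) = 0.6741.
C_S = 0.645×1.12/(0.124−0.645) × (0.1286−0.6741) = (-1.387)×(-0.5455) = 0.7564 mol·L⁻¹.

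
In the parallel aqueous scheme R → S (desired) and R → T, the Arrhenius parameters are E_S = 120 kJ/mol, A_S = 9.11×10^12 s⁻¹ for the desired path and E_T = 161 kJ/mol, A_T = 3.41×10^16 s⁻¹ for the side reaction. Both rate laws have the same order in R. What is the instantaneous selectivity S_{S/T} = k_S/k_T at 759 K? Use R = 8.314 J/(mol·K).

0.177

k_S/k_T = (A_S/A_T)·exp[−(E_S−E_T)/(RT)] = (A_S/A_T)·exp[(E_T−E_S)/(RT)].
(E_T−E_S)/(RT) = (161−120)×10³/(8.314×759) = 41000/6310 = 6.497.
k_S/k_T = (9.11×10^12/3.41×10^16)·exp(6.497) = 2.672×10^-4 × 663.3 = 0.177.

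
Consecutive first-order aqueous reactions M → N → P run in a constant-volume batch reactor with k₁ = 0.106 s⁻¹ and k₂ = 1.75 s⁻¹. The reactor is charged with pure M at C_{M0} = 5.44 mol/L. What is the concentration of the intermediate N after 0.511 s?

The intermediate concentration in a first-order A→B→C sequence is C_N = k₁C_{M0}(e^(−k₁t) − e^(−k₂t))/(k₂−k₁).
e^(−k₁t) = e^(−0.106×0.511) = e^(−0.05417) = 0.9473; e^(−k₂t) = e^(−0.8942) = 0.4089.
C_N = 0.106×5.44/(1.75−0.106) × (0.9473−0.4089) = 0.3508×0.5384 = 0.1888 mol/L.

0.189 mol/L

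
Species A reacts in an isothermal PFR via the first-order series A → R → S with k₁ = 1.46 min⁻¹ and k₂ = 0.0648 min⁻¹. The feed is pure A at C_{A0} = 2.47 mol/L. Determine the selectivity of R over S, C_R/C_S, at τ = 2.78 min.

For first-order series with pure A initially, C_R(τ) = k₁C_{A0}/(k₂−k₁)·(e^(−k₁τ) − e^(−k₂τ)).
e^(−k₁τ) = e^(−1.46×2.78) = e^(−4.059) = 0.01727; e^(−k₂τ) = e^(−0.1801) = 0.8351.
C_R = 1.46×2.47/(0.0648−1.46) × (0.01727−0.8351) = (-2.585)×(-0.8179) = 2.114 mol/L.
C_A = C_{A0}e^(−k₁τ) = 0.04266 mol/L, so C_S = C_{A0}−C_A−C_R = 0.3134 mol/L; C_R/C_S = 6.75.

6.75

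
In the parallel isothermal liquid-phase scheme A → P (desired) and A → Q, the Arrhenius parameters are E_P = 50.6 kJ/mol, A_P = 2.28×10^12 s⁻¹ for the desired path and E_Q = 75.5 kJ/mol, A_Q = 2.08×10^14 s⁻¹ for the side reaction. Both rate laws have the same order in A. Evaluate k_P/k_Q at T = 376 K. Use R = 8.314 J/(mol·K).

k_P/k_Q = (A_P/A_Q)·exp[−(E_P−E_Q)/(RT)] = (A_P/A_Q)·exp[(E_Q−E_P)/(RT)].
(E_Q−E_P)/(RT) = (75.5−50.6)×10³/(8.314×376) = 24900/3126 = 7.965.
k_P/k_Q = (2.28×10^12/2.08×10^14)·exp(7.965) = 0.01096 × 2879 = 31.6.

31.6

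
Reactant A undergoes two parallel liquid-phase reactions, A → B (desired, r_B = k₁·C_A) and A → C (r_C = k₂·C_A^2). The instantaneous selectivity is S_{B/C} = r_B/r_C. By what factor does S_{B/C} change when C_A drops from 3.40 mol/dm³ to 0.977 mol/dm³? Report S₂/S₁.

3.48

S_{B/C} = (k₁/k₂)·C_A⁻¹, so S₂/S₁ = (C_{A,2}/C_{A,1})⁻¹.
= 3.40/0.977 = 3.48.
Selectivity toward B rises as C_A falls — low-concentration operation is favoured.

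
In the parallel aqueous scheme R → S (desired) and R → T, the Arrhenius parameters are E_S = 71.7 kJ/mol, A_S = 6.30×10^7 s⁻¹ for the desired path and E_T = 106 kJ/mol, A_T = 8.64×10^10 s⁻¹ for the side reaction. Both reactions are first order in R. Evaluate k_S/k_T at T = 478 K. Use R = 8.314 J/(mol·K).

4.08

k_S/k_T = (A_S/A_T)·exp[−(E_S−E_T)/(RT)] = (A_S/A_T)·exp[(E_T−E_S)/(RT)].
(E_T−E_S)/(RT) = (106−71.7)×10³/(8.314×478) = 34300/3974 = 8.631.
k_S/k_T = (6.30×10^7/8.64×10^10)·exp(8.631) = 7.292×10^-4 × 5602 = 4.08.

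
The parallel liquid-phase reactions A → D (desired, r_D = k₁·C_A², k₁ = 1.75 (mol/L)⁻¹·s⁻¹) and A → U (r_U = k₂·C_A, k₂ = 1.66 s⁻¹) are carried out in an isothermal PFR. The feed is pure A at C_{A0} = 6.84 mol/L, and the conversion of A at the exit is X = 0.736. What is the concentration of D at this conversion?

C_A = C_{A0}(1−X) = 1.806 mol/L.
Along a PFR/batch, dC_U/dC_A = −r_U/(r_D+r_U) = −k₂/(k₂+k₁·C_A).
Integrating from C_{A0} to C_A: C_U = (1.66/1.75)·ln[(1.66+1.75·6.84)/(1.66+1.75·1.81)] = 0.9486·ln(13.63/4.820) = 0.9860 mol/L.
Then C_D = (C_{A0}−C_A) − C_U = 5.034 − 0.9860 = 4.048 mol/L.

4.05 mol/L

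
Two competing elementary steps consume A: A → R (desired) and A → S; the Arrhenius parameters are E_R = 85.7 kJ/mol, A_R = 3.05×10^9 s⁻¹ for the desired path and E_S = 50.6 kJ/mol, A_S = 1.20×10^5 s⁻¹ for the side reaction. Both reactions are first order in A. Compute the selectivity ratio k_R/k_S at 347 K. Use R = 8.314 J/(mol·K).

Since both paths have the same order in A, the concentration cancels and S_{R/S} = k_R/k_S = (A_R/A_S)·exp[(E_S−E_R)/(RT)].
(E_S−E_R)/(RT) = (50.6−85.7)×10³/(8.314×347) = -35100/2885 = -12.17.
k_R/k_S = (3.05×10^9/1.20×10^5)·exp(-12.17) = 25417 × 5.202×10^-6 = 0.132.
Since E_R > E_S, raising the temperature improves selectivity toward R.

0.132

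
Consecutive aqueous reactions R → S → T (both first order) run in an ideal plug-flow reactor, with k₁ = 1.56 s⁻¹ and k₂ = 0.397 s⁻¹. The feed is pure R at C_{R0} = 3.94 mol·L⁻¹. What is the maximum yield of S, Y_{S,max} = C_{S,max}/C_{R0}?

Evaluating C_S at τ_opt = ln(k₂/k₁)/(k₂−k₁) gives C_{S,max}/C_{R0} = (k₁/k₂)^[k₂/(k₂−k₁)].
= (1.56/0.397)^(0.397/(0.397−1.56)) = (3.929)^(-0.3414) = 0.6268.

0.627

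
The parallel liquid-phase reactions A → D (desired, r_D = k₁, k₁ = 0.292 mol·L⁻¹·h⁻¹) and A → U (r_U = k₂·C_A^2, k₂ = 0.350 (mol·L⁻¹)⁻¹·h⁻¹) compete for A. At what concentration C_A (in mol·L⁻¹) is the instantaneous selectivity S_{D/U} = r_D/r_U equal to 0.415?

S_{D/U} = (k₁/k₂)·C_A^-2 ⇒ C_A = (S·k₂/k₁)^(-0.5).
= (0.415×0.350/0.292)^(-0.5) = (0.4974)^(-0.5) = 1.42 mol·L⁻¹.

1.42 mol·L⁻¹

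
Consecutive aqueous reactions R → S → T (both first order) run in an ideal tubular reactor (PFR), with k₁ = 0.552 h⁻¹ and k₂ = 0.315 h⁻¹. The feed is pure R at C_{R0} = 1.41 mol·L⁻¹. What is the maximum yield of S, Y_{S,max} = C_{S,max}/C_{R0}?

0.474

Evaluating C_S at τ_opt = ln(k₂/k₁)/(k₂−k₁) gives C_{S,max}/C_{R0} = (k₁/k₂)^[k₂/(k₂−k₁)].
= (0.552/0.315)^(0.315/(0.315−0.552)) = (1.752)^(-1.329) = 0.4744.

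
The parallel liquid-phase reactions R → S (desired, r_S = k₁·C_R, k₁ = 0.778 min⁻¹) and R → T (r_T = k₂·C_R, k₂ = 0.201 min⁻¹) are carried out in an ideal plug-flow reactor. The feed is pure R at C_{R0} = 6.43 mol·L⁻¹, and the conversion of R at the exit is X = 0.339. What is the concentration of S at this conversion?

1.73 mol·L⁻¹

C_R = C_{R0}(1−X) = 4.250 mol·L⁻¹.
Both paths are first order in R, so the instantaneous fraction to S is constant: dC_S/d(−C_R) = k₁/(k₁+k₂) = 0.7947.
C_S = 0.7947·(C_{R0}−C_R) = 0.7947×2.180 = 1.73 mol·L⁻¹.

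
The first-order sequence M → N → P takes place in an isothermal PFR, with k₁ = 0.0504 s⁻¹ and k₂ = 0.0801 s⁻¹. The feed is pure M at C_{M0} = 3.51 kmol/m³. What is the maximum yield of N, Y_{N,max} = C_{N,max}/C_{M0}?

0.287

At the optimum, C_{N,max}/C_{M0} = (k₁/k₂)^[k₂/(k₂−k₁)].
= (0.0504/0.0801)^(0.0801/(0.0801−0.0504)) = (0.6292)^(2.697) = 0.2867.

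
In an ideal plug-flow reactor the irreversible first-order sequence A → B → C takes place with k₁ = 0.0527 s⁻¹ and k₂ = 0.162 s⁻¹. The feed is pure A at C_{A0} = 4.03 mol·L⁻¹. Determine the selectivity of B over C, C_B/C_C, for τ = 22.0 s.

For first-order series with pure A initially, C_B(τ) = k₁C_{A0}/(k₂−k₁)·(e^(−k₁τ) − e^(−k₂τ)).
e^(−k₁τ) = e^(−0.0527×22.0) = e^(−1.159) = 0.3137; e^(−k₂τ) = e^(−3.564) = 0.02833.
C_B = 0.0527×4.03/(0.162−0.0527) × (0.3137−0.02833) = 1.943×0.2853 = 0.5545 mol·L⁻¹.
C_A = C_{A0}e^(−k₁τ) = 1.264 mol·L⁻¹, so C_C = C_{A0}−C_A−C_B = 2.211 mol·L⁻¹; C_B/C_C = 0.251.

0.251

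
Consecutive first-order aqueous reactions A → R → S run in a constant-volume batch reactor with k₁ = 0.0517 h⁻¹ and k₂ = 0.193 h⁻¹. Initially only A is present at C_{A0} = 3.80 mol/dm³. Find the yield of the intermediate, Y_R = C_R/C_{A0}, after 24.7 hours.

For first-order series with pure A initially, C_R(t) = k₁C_{A0}/(k₂−k₁)·(e^(−k₁t) − e^(−k₂t)).
e^(−k₁t) = e^(−0.0517×24.7) = e^(−1.277) = 0.2789; e^(−k₂t) = e^(−4.767) = 0.008505.
C_R = 0.0517×3.80/(0.193−0.0517) × (0.2789−0.008505) = 1.390×0.2704 = 0.3759 mol/dm³.
Y_R = C_R/C_{A0} = 0.3759/3.80 = 0.0989.

0.0989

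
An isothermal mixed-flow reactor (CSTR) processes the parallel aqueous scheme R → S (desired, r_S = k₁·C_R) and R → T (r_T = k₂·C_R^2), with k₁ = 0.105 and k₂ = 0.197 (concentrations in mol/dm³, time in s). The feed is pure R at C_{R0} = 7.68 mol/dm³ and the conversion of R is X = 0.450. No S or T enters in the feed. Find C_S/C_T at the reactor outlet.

Exit C_R = C_{R0}(1−X) = 7.68×0.550 = 4.224 mol/dm³.
In a CSTR the entire volume is at exit conditions, so r_S = 0.105×4.224 = 0.4435 and r_T = 0.197×4.224^2 = 3.515.
Overall selectivity = C_S/C_T = r_Sτ/(r_Tτ) = r_S/r_T = 0.126.

0.126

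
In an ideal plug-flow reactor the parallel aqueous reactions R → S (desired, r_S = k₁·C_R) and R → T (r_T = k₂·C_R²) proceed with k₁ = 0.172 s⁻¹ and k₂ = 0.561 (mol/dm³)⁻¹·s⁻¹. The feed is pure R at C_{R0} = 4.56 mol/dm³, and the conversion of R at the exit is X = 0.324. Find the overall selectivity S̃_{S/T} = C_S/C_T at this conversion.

0.0812

C_R = C_{R0}(1−X) = 3.083 mol/dm³.
Along a PFR/batch, dC_S/dC_R = −r_S/(r_S+r_T) = −k₁/(k₁+k₂·C_R).
Integrating from C_{R0} to C_R: C_S = (0.172/0.561)·ln[(0.172+0.561·4.56)/(0.172+0.561·3.08)] = 0.3066·ln(2.730/1.901) = 0.1109 mol/dm³.
C_T = (C_{R0}−C_R)−C_S = 1.367 mol/dm³; S̃_{S/T} = 0.1109/1.367 = 0.0812.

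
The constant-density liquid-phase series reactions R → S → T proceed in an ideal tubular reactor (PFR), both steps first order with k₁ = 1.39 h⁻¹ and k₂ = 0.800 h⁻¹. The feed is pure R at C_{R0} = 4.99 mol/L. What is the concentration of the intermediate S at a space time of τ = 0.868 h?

2.35 mol/L

Solving the coupled first-order balances gives C_S(τ) = [k₁/(k₂−k₁)]·C_{R0}·(e^(−k₁τ) − e^(−k₂τ)).
e^(−k₁τ) = e^(−1.39×0.868) = e^(−1.207) = 0.2992; e^(−k₂τ) = e^(−0.6944) = 0.4994.
C_S = 1.39×4.99/(0.800−1.39) × (0.2992−0.4994) = (-11.76)×(-0.2001) = 2.353 mol/L.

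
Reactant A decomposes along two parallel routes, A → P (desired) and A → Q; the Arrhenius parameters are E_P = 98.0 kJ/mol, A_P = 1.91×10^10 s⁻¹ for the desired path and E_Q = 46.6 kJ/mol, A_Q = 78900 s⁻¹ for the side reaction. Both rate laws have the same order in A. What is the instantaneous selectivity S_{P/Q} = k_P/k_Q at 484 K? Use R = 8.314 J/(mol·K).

0.686

With equal orders, S_{P/Q} = k_P/k_Q = (A_P/A_Q)·exp[(E_Q−E_P)/(RT)].
(E_Q−E_P)/(RT) = (46.6−98.0)×10³/(8.314×484) = -51400/4024 = -12.77.
k_P/k_Q = (1.91×10^10/78900)·exp(-12.77) = 2.421×10^5 × 2.835×10^-6 = 0.686.
Since E_P > E_Q, raising the temperature improves selectivity toward P.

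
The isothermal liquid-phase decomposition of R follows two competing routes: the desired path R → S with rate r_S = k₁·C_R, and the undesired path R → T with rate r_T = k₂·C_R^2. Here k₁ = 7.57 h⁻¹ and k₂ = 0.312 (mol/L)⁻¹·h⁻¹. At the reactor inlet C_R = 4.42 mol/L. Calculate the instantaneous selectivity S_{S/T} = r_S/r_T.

5.49

S_{S/T} = r_S/r_T = (k₁·C_R)/(k₂·C_R^2) = (k₁/k₂)·C_R⁻¹.
= (7.57×4.420) / (0.312×4.420^2) = 33.46/6.095 = 5.49.
The undesired path is higher order in R, so low C_R (CSTR or dilute feed) favours S.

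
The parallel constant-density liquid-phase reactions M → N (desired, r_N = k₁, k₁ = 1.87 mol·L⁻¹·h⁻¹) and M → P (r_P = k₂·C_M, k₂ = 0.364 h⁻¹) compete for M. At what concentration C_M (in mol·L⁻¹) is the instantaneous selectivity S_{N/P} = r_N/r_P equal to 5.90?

S_{N/P} = (k₁/k₂)·C_M⁻¹ ⇒ C_M = (S·k₂/k₁)^(-1).
= (5.90×0.364/1.87)^(-1) = (1.148)^(-1) = 0.871 mol·L⁻¹.

0.871 mol·L⁻¹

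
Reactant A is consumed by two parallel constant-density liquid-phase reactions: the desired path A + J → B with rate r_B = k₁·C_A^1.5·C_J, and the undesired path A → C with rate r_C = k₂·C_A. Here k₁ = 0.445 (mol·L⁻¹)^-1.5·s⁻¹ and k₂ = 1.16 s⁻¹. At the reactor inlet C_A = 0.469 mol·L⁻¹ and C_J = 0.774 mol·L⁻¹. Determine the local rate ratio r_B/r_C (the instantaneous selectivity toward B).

0.203

S_{B/C} = r_B/r_C = (k₁·C_A^1.5·C_J)/(k₂·C_A) = (k₁/k₂)·C_A^0.5·C_J.
= (0.445×0.4690^1.5×0.7740) / (1.16×0.4690) = 0.1106/0.5440 = 0.203.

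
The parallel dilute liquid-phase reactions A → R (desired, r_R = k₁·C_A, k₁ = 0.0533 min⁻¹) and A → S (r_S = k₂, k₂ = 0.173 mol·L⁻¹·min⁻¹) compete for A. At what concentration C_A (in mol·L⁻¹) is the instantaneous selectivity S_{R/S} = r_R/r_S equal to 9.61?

S_{R/S} = (k₁/k₂)·C_A ⇒ C_A = S·k₂/k₁.
= 9.61×0.173/0.0533 = 31.2 mol·L⁻¹.

31.2 mol·L⁻¹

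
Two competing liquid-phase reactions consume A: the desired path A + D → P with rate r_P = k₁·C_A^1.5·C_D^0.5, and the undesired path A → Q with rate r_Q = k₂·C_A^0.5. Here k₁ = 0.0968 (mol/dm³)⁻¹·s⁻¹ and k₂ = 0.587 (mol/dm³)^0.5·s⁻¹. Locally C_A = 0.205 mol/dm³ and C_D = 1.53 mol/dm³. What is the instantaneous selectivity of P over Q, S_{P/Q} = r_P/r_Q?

0.0418

S_{P/Q} = r_P/r_Q = (k₁·C_A^1.5·C_D^0.5)/(k₂·C_A^0.5) = (k₁/k₂)·C_A·C_D^0.5.
= (0.0968×0.2050^1.5×1.530^0.5) / (0.587×0.2050^0.5) = 0.01111/0.2658 = 0.0418.
Since the desired path is higher order in A, keeping C_A high (PFR or concentrated feed) favours P.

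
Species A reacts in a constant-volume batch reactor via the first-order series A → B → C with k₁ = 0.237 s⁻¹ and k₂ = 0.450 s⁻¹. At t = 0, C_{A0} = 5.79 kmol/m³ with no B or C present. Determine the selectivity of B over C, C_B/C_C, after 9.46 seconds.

The intermediate concentration in a first-order A→B→C sequence is C_B = k₁C_{A0}(e^(−k₁t) − e^(−k₂t))/(k₂−k₁).
e^(−k₁t) = e^(−0.237×9.46) = e^(−2.242) = 0.1062; e^(−k₂t) = e^(−4.257) = 0.01416.
C_B = 0.237×5.79/(0.450−0.237) × (0.1062−0.01416) = 6.442×0.09208 = 0.5932 kmol/m³.
C_A = C_{A0}e^(−k₁t) = 0.6152 kmol/m³, so C_C = C_{A0}−C_A−C_B = 4.582 kmol/m³; C_B/C_C = 0.129.

0.129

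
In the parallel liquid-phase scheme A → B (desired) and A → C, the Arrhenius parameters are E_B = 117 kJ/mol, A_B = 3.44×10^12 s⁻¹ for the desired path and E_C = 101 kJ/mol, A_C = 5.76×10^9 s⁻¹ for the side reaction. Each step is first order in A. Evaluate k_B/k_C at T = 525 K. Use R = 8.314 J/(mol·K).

15.3

Since both paths have the same order in A, the concentration cancels and S_{B/C} = k_B/k_C = (A_B/A_C)·exp[(E_C−E_B)/(RT)].
(E_C−E_B)/(RT) = (101−117)×10³/(8.314×525) = -16000/4365 = -3.666.
k_B/k_C = (3.44×10^12/5.76×10^9)·exp(-3.666) = 597.2 × 0.02559 = 15.3.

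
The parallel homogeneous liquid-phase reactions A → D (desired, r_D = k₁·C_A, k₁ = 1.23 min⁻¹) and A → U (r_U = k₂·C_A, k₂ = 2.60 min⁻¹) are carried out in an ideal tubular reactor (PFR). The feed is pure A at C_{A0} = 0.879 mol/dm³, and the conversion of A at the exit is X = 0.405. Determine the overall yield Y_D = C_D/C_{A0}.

C_A = C_{A0}(1−X) = 0.5230 mol/dm³.
Both paths are first order in A, so the instantaneous fraction to D is constant: dC_D/d(−C_A) = k₁/(k₁+k₂) = 0.3211.
C_D = 0.3211·(C_{A0}−C_A) = 0.3211×0.3560 = 0.114 mol/dm³.
Y_D = C_D/C_{A0} = 0.1143/0.879 = 0.130.

0.130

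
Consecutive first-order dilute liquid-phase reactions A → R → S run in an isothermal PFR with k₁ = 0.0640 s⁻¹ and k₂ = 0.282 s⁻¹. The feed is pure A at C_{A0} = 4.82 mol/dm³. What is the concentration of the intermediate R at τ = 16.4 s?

The intermediate concentration in a first-order A→B→C sequence is C_R = k₁C_{A0}(e^(−k₁τ) − e^(−k₂τ))/(k₂−k₁).
e^(−k₁τ) = e^(−0.0640×16.4) = e^(−1.050) = 0.3501; e^(−k₂τ) = e^(−4.625) = 0.009806.
C_R = 0.0640×4.82/(0.282−0.0640) × (0.3501−0.009806) = 1.415×0.3403 = 0.4815 mol/dm³.

0.482 mol/dm³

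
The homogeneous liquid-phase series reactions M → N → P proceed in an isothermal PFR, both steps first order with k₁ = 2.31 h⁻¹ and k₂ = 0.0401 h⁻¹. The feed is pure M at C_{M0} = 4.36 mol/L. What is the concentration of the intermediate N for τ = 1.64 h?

For first-order series with pure M initially, C_N(τ) = k₁C_{M0}/(k₂−k₁)·(e^(−k₁τ) − e^(−k₂τ)).
e^(−k₁τ) = e^(−2.31×1.64) = e^(−3.788) = 0.02263; e^(−k₂τ) = e^(−0.06576) = 0.9364.
C_N = 2.31×4.36/(0.0401−2.31) × (0.02263−0.9364) = (-4.437)×(-0.9137) = 4.054 mol/L.

4.05 mol/L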